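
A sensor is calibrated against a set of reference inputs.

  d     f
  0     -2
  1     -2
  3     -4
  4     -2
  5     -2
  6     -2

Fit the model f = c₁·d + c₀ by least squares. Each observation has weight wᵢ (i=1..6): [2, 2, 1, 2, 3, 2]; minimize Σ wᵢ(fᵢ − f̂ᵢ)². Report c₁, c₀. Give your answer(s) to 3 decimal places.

c₁ = 0.012, c₀ = -2.206

Compute the Gram sums: Σwᵢ·d·d = 190, Σwᵢ·d = 40, Σwᵢ·1 = 12.
And Σwᵢ·d·f = -86, Σwᵢ·f = -26.
XᵀWX·[c₁, c₀]ᵀ = XᵀWf becomes [[190, 40]; [40, 12]]·[c₁, c₀]ᵀ = [-86, -26]ᵀ.
Δ = 190·12 − 40² = 680.
c₁ = ((-86)·12 − 40·(-26))/680 = 1/85; c₀ = (190·(-26) − 40·(-86))/680 = -75/34.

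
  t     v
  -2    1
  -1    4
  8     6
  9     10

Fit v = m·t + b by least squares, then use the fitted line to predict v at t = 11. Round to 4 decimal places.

v̂ = 9.5941

The normal equations are: 150·m + 14·b = 132;  14·m + 4·b = 21.
(Σt·t = 150, Σt = 14, Σ1 = 4, Σt·v = 132, Σv = 21.)
Δ = 150·4 − 14² = 404.
m = (132·4 − 14·21)/404 = 117/202; b = (150·21 − 14·132)/404 = 651/202.
At t = 11: v̂ = (117/202)·(11) + (651/202)·(1) = 969/101.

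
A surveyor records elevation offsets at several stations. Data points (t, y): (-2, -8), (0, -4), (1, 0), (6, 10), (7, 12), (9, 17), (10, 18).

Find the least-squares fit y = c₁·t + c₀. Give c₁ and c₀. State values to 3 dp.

c₁ = 2.197, c₀ = -3.299

With design matrix A, AᵀA = [[271, 31]; [31, 7]] and Aᵀy = [493, 45]ᵀ.
Eliminating c₀: 7·(row 1) − 31·(row 2) gives 936·c₁ = 7·493 − 31·45 = 2056, so c₁ = 257/117.
Then c₀ = (45 − 31·(257/117))/7 = -386/117.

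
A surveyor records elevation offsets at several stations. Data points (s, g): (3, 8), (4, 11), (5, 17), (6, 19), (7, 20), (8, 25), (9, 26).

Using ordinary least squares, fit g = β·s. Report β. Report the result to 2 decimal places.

β = 3.00

Sums needed: Σs·s = 280.
Moment sums: Σs·g = 841.
So AᵀA·[β]ᵀ = Aᵀg: [[280]]·[β]ᵀ = [841]ᵀ.
Hence β = 841 / 280 ≈ 3.00357.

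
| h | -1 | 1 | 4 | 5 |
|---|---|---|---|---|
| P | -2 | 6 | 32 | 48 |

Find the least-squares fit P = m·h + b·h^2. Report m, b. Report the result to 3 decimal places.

From the data, Σh·h = 43, Σh·h^2 = 189, Σh^2·h^2 = 883.
Right-hand side: Σh·P = 376, Σh^2·P = 1716.
So MᵀM·[m, b]ᵀ = MᵀP: [[43, 189]; [189, 883]]·[m, b]ᵀ = [376, 1716]ᵀ.
Δ = 43·883 − 189² = 2248.
m = (376·883 − 189·1716)/2248 = 1921/562; b = (43·1716 − 189·376)/2248 = 681/562.

m = 3.418, b = 1.212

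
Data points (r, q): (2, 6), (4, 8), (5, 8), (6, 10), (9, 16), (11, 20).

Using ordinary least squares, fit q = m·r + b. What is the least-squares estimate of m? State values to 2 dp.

m = 1.62

The normal system MᵀM·[m, b]ᵀ = Mᵀq is [[283, 37]; [37, 6]]·[m, b]ᵀ = [508, 68]ᵀ.
det = 283·6 − 37² = 329.
m = (508·6 − 37·68)/329 = 76/47; b = (283·68 − 37·508)/329 = 64/47.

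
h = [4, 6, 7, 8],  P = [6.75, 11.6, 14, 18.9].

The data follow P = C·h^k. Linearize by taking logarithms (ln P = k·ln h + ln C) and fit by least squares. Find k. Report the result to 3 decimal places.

Linearized form: ln P = k·ln h + ln C. From the 4 transformed points,
Sums: Σln h = 7.2034, Σ(ln h)² = 13.2429, Σln P = 9.9388, Σln h·ln P = 18.2860.
Normal system: [[13.2429, 7.2034]; [7.2034, 4]]·[k, ln C]ᵀ = [18.2860, 9.9388]ᵀ.
Solving (det = 1.0824): k = 1.43292, ln C = -0.09579.

k = 1.433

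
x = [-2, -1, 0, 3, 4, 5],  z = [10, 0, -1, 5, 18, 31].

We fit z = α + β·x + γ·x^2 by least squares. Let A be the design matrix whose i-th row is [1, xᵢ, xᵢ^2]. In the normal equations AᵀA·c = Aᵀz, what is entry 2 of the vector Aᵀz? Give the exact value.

222

Entry 2 ↔ basis x, so (Aᵀz)_{2} = Σᵢ (x)·zᵢ = (-2)·(10) + (-1)·(0) + (0)·(-1) + (3)·(5) + (4)·(18) + (5)·(31) = 222.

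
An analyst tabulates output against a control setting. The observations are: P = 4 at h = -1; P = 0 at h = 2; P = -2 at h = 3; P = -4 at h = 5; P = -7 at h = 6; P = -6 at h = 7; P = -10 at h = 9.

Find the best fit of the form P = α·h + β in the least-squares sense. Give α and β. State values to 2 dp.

α = -1.38, β = 2.53

Forming AᵀA = [[205, 31]; [31, 7]] and AᵀP = [-204, -25]ᵀ gives AᵀA·[α, β]ᵀ = AᵀP.
Eliminating β: 7·(row 1) − 31·(row 2) gives 474·α = 7·(-204) − 31·(-25) = -653, so α = -653/474.
Then β = ((-25) − 31·(-653/474))/7 = 1199/474.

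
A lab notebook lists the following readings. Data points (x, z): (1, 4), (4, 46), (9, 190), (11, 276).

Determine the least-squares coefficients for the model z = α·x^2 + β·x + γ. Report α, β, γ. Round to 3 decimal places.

Compute the Gram sums: Σx^2·x^2 = 21459, Σx^2·x = 2125, Σx^2 = 219, Σx·x = 219, Σx = 25, Σ1 = 4.
Moment sums: Σx^2·z = 49526, Σx·z = 4934, Σz = 516.
So AᵀA·[α, β, γ]ᵀ = Aᵀz: [[21459, 2125, 219]; [2125, 219, 25]; [219, 25, 4]]·[α, β, γ]ᵀ = [49526, 4934, 516]ᵀ.
Solving the 3×3 system (Gaussian elimination) gives α = 1703/890, β = 743/178, γ = -824/445.

α = 1.913, β = 4.174, γ = -1.852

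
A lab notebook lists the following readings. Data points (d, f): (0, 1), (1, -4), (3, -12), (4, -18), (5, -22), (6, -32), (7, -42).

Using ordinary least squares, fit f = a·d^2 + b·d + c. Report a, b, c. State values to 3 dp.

a = -0.519, b = -2.236, c = -0.031

From the data, Σd^2·d^2 = 4660, Σd^2·d = 776, Σd^2 = 136, Σd·d = 136, Σd = 26, Σ1 = 7.
Right-hand side: Σd^2·f = -4160, Σd·f = -708, Σf = -129.
Inverting the 3×3 Gram matrix, [a, b, c]ᵀ = [-67/129, -577/258, -4/129]ᵀ.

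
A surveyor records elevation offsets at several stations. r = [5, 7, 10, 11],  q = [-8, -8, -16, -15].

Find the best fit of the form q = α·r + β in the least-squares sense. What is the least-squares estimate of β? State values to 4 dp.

From the data, Σr·r = 295, Σr = 33, Σ1 = 4.
And Σr·q = -421, Σq = -47.
MᵀM·[α, β]ᵀ = Mᵀq becomes [[295, 33]; [33, 4]]·[α, β]ᵀ = [-421, -47]ᵀ.
Determinant 295·4 − 33² = 91.
α = ((-421)·4 − 33·(-47))/91 = -19/13; β = (295·(-47) − 33·(-421))/91 = 4/13.

β = 0.3077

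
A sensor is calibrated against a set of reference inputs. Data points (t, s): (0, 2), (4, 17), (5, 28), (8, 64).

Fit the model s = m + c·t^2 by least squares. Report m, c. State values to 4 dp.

m = 2.2861, c = 0.9701

The normal system AᵀA·[m, c]ᵀ = Aᵀs is [[4, 105]; [105, 4977]]·[m, c]ᵀ = [111, 5068]ᵀ.
Eliminating c: 4977·(row 1) − 105·(row 2) gives 8883·m = 4977·111 − 105·5068 = 20307, so m = 967/423.
Then c = (5068 − 105·(967/423))/4977 = 1231/1269.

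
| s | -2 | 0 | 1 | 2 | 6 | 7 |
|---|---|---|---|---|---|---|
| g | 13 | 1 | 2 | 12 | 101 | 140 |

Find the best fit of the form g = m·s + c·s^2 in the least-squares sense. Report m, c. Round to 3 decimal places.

m = -0.516, c = 2.919

The normal equations are: 94·m + 560·c = 1586;  560·m + 3730·c = 10598.
Determinant 94·3730 − 560² = 37020.
m = (1586·3730 − 560·10598)/37020 = -955/1851; c = (94·10598 − 560·1586)/37020 = 27013/9255.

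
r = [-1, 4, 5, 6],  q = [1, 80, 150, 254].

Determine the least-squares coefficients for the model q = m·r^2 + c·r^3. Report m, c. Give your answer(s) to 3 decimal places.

m = 0.877, c = 1.029

Entries of AᵀA: Σr^2·r^2 = 2178, Σr^2·r^3 = 11924, Σr^3·r^3 = 66378.
For Aᵀq: Σr^2·q = 14175, Σr^3·q = 78733.
Determinant 2178·66378 − 11924² = 2389508.
m = (14175·66378 − 11924·78733)/2389508 = 1047929/1194754; c = (2178·78733 − 11924·14175)/2389508 = 111717/108614.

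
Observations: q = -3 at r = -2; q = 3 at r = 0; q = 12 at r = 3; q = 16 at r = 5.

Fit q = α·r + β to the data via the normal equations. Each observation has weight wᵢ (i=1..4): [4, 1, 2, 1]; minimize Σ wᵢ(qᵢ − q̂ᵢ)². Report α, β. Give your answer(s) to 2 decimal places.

The normal equations are: 59·α + 3·β = 176;  3·α + 8·β = 31.
det = 59·8 − 3² = 463.
α = (176·8 − 3·31)/463 = 1315/463; β = (59·31 − 3·176)/463 = 1301/463.

α = 2.84, β = 2.81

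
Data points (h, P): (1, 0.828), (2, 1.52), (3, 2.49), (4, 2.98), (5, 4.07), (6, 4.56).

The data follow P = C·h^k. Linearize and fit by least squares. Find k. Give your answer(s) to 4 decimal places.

k = 0.9707

Linearized form: ln P = k·ln h + ln C. From the 6 transformed points,
Σln h = 6.5793, Σ(ln h)² = 9.4099, Σln P = 5.1551, Σln h·ln P = 7.7840.
Normal system: [[9.4099, 6.5793]; [6.5793, 6]]·[k, ln C]ᵀ = [7.7840, 5.1551]ᵀ.
Solving (det = 13.1729): k = 0.97069, ln C = -0.20521.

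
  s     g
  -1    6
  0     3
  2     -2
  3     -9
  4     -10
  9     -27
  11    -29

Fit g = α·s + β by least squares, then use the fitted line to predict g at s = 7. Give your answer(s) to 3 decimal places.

ĝ = -18.889

Sums needed: Σs·s = 232, Σs = 28, Σ1 = 7.
Moment sums: Σs·g = -639, Σg = -68.
AᵀA·[α, β]ᵀ = Aᵀg becomes [[232, 28]; [28, 7]]·[α, β]ᵀ = [-639, -68]ᵀ.
Eliminating β: 7·(row 1) − 28·(row 2) gives 840·α = 7·(-639) − 28·(-68) = -2569, so α = -367/120.
Then β = ((-68) − 28·(-367/120))/7 = 529/210.
At s = 7: ĝ = (-367/120)·(7) + (529/210)·(1) = -5289/280.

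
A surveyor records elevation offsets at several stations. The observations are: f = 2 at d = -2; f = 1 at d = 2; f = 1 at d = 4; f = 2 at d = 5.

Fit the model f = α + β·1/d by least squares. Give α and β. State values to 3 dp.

α = 1.607, β = -0.951

The normal equations are: 4·α + (9/20)·β = 6;  (9/20)·α + (241/400)·β = 3/20.
(Σ1 = 4, Σ1/d = 9/20, Σ1/d·1/d = 241/400, Σf = 6, Σ1/d·f = 3/20.)
Eliminating β: (241/400)·(row 1) − (9/20)·(row 2) gives (883/400)·α = (241/400)·6 − (9/20)·(3/20) = 1419/400, so α = 1419/883.
Then β = ((3/20) − (9/20)·(1419/883))/(241/400) = -840/883.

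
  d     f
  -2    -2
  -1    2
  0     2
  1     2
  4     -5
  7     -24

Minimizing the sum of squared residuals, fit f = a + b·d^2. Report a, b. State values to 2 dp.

The normal equations are: 6·a + 71·b = -25;  71·a + 2675·b = -1260.
(Σ1 = 6, Σd^2 = 71, Σd^2·d^2 = 2675, Σf = -25, Σd^2·f = -1260.)
Eliminating b: 2675·(row 1) − 71·(row 2) gives 11009·a = 2675·(-25) − 71·(-1260) = 22585, so a = 22585/11009.
Then b = ((-1260) − 71·(22585/11009))/2675 = -5785/11009.

a = 2.05, b = -0.53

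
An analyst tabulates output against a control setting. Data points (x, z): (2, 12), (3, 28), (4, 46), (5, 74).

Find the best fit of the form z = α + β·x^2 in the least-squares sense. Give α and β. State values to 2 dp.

α = 0.64, β = 2.92

From the data, Σ1 = 4, Σx^2 = 54, Σx^2·x^2 = 978.
Right-hand side: Σz = 160, Σx^2·z = 2886.
Eliminating β: 978·(row 1) − 54·(row 2) gives 996·α = 978·160 − 54·2886 = 636, so α = 53/83.
Then β = (2886 − 54·(53/83))/978 = 242/83.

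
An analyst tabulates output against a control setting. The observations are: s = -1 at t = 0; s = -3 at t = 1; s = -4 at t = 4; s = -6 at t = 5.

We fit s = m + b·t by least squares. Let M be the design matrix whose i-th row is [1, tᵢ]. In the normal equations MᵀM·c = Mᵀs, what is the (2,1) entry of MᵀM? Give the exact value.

10

Row 2 ↔ basis t, column 1 ↔ basis 1, so (MᵀM)_{2,1} = Σᵢ t = (0)·(1) + (1)·(1) + (4)·(1) + (5)·(1) = 10.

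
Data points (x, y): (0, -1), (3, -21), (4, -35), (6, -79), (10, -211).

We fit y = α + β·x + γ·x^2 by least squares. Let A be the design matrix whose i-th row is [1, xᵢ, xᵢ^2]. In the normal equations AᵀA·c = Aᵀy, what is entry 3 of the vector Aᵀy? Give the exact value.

-24693

Entry 3 ↔ basis x^2, so (Aᵀy)_{3} = Σᵢ (x^2)·yᵢ = (0)·(-1) + (9)·(-21) + (16)·(-35) + (36)·(-79) + (100)·(-211) = -24693.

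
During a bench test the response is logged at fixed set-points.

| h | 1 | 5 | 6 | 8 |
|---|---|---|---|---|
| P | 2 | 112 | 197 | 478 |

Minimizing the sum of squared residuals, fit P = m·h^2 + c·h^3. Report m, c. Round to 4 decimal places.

m = -0.4991, c = 0.9959

From the data, Σh^2·h^2 = 6018, Σh^2·h^3 = 43670, Σh^3·h^3 = 324426.
Moment sums: Σh^2·P = 40486, Σh^3·P = 301290.
Normal equations: [[6018, 43670]; [43670, 324426]]·[m, c]ᵀ = [40486, 301290]ᵀ.
Determinant 6018·324426 − 43670² = 45326768.
m = (40486·324426 − 43670·301290)/45326768 = -1413954/2832923; c = (6018·301290 − 43670·40486)/45326768 = 2821225/2832923.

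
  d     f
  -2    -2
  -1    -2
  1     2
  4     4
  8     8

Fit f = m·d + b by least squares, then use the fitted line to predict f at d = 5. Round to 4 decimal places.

Sums needed: Σd·d = 86, Σd = 10, Σ1 = 5.
Right-hand side: Σd·f = 88, Σf = 10.
XᵀX·[m, b]ᵀ = Xᵀf becomes [[86, 10]; [10, 5]]·[m, b]ᵀ = [88, 10]ᵀ.
det = 86·5 − 10² = 330.
m = (88·5 − 10·10)/330 = 34/33; b = (86·10 − 10·88)/330 = -2/33.
At d = 5: f̂ = (34/33)·(5) + (-2/33)·(1) = 56/11.

f̂ = 5.0909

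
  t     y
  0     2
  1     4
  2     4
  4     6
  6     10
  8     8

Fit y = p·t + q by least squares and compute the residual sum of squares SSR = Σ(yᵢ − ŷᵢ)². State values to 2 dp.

AᵀA·[p, q]ᵀ = Aᵀy reads: 121·p + 21·q = 160;  21·p + 6·q = 34.
(Σt·t = 121, Σt = 21, Σ1 = 6, Σt·y = 160, Σy = 34.)
Eliminating q: 6·(row 1) − 21·(row 2) gives 285·p = 6·160 − 21·34 = 246, so p = 82/95.
Then q = (34 − 21·(82/95))/6 = 754/285.
Residuals: -184/285, 28/57, -106/285, -28/285, 124/57, -442/285; SSR = 2264/285.

SSR = 7.94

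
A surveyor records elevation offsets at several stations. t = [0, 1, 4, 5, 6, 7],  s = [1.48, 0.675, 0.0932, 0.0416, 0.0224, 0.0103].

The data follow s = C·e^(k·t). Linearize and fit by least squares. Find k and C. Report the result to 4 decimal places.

With ln sᵢ as the transformed response and tᵢ as the regressor:
Σt = 23.0000, Σ(t)² = 127.0000, Σln s = -13.9280, Σt·ln s = -80.6048.
Equations: 127.0000·k + 23.0000·ln C = -80.6048;  23.0000·k + 6·ln C = -13.9280.
Solving (det = 233.0000): k = -0.70080, ln C = 0.36506, so C = exp(0.36506) = 1.44060.

k = -0.7008, C = 1.4406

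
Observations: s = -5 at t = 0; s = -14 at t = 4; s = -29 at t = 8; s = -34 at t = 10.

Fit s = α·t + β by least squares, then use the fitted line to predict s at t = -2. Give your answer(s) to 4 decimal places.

Entries of MᵀM: Σt·t = 180, Σt = 22, Σ1 = 4.
For Mᵀs: Σt·s = -628, Σs = -82.
MᵀM·[α, β]ᵀ = Mᵀs becomes [[180, 22]; [22, 4]]·[α, β]ᵀ = [-628, -82]ᵀ.
det = 180·4 − 22² = 236.
α = ((-628)·4 − 22·(-82))/236 = -3; β = (180·(-82) − 22·(-628))/236 = -4.
At t = -2: ŝ = (-3)·(-2) + (-4)·(1) = 2.

ŝ = 2.0000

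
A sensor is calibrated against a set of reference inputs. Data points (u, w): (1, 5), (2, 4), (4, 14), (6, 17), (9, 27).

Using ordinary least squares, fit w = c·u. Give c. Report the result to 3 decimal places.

c = 3.000

Normal-equation sums: Σu·u = 138.
And Σu·w = 414.
Normal equations: [[138]]·[c]ᵀ = [414]ᵀ.
Hence c = 414 / 138 ≈ 3.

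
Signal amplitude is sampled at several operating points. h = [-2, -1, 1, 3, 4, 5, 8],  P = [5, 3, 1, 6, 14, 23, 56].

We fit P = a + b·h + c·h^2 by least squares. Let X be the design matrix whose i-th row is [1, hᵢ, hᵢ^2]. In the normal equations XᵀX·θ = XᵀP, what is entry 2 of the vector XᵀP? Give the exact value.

625

Entry 2 ↔ basis h, so (XᵀP)_{2} = Σᵢ (h)·Pᵢ = (-2)·(5) + (-1)·(3) + (1)·(1) + (3)·(6) + (4)·(14) + (5)·(23) + (8)·(56) = 625.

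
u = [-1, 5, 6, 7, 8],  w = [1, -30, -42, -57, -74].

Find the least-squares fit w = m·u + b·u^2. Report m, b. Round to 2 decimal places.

m = -0.82, b = -1.05

Sums needed: Σu·u = 175, Σu·u^2 = 1195, Σu^2·u^2 = 8419.
Moment sums: Σu·w = -1394, Σu^2·w = -9790.
XᵀX·[m, b]ᵀ = Xᵀw becomes [[175, 1195]; [1195, 8419]]·[m, b]ᵀ = [-1394, -9790]ᵀ.
det = 175·8419 − 1195² = 45300.
m = ((-1394)·8419 − 1195·(-9790))/45300 = -9259/11325; b = (175·(-9790) − 1195·(-1394))/45300 = -2371/2265.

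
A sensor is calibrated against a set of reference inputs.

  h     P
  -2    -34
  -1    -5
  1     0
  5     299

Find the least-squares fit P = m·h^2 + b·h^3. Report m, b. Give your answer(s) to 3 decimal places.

m = -2.640, b = 2.920

From the data, Σh^2·h^2 = 643, Σh^2·h^3 = 3093, Σh^3·h^3 = 15691.
And Σh^2·P = 7334, Σh^3·P = 37652.
Normal equations: [[643, 3093]; [3093, 15691]]·[m, b]ᵀ = [7334, 37652]ᵀ.
Δ = 643·15691 − 3093² = 522664.
m = (7334·15691 − 3093·37652)/522664 = -689921/261332; b = (643·37652 − 3093·7334)/522664 = 763087/261332.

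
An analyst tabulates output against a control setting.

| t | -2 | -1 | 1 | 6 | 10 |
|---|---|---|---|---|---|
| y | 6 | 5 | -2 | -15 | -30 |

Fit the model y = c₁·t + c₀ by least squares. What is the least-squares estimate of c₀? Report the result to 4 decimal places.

c₀ = 1.1946

From the data, Σt·t = 142, Σt = 14, Σ1 = 5.
Right-hand side: Σt·y = -409, Σy = -36.
Normal equations: [[142, 14]; [14, 5]]·[c₁, c₀]ᵀ = [-409, -36]ᵀ.
Δ = 142·5 − 14² = 514.
c₁ = ((-409)·5 − 14·(-36))/514 = -1541/514; c₀ = (142·(-36) − 14·(-409))/514 = 307/257.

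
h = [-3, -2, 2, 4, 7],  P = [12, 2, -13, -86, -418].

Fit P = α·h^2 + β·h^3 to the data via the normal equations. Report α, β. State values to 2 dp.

Sums needed: Σh^2·h^2 = 2770, Σh^2·h^3 = 17588, Σh^3·h^3 = 122602.
And Σh^2·P = -21794, Σh^3·P = -149322.
Δ = 2770·122602 − 17588² = 30269796.
α = ((-21794)·122602 − 17588·(-149322))/30269796 = -11428163/7567449; β = (2770·(-149322) − 17588·(-21794))/30269796 = -7577267/7567449.

α = -1.51, β = -1.00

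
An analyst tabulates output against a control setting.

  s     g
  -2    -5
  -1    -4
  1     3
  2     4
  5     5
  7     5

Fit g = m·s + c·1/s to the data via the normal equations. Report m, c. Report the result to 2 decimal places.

m = 0.77, c = 3.35

From the data, Σs·s = 84, Σs·1/s = 6, Σ1/s·1/s = 6273/2450.
For Xᵀg: Σs·g = 85, Σ1/s·g = 185/14.
So XᵀX·[m, c]ᵀ = Xᵀg: [[84, 6]; [6, 6273/2450]]·[m, c]ᵀ = [85, 185/14]ᵀ.
Δ = 84·(6273/2450) − 6² = 31338/175.
m = (85·(6273/2450) − 6·(185/14))/(31338/175) = 112985/146244; c = (84·(185/14) − 6·85)/(31338/175) = 17500/5223.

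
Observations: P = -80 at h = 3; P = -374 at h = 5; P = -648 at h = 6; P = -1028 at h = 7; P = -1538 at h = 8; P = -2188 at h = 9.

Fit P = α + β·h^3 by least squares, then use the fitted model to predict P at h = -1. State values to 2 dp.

Compute the Gram sums: Σ1 = 6, Σh^3 = 1952, Σh^3·h^3 = 974244.
For MᵀP: ΣP = -5856, Σh^3·P = -2923990.
det = 6·974244 − 1952² = 2035160.
α = ((-5856)·974244 − 1952·(-2923990))/2035160 = 306952/254395; β = (6·(-2923990) − 1952·(-5856))/2035160 = -1528257/508790.
At h = -1: P̂ = (306952/254395)·(1) + (-1528257/508790)·(-1) = 2142161/508790.

P̂ = 4.21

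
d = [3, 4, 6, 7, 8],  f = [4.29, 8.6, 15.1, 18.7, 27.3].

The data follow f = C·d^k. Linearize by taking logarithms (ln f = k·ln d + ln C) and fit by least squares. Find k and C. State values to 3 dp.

k = 1.760, C = 0.663

Linearized form: ln f = k·ln d + ln C. From the 5 transformed points,
Σln d = 8.3020, Σ(ln d)² = 14.4498, Σln f = 12.5582, Σln d·ln f = 22.0221.
Equations: 14.4498·k + 8.3020·ln C = 22.0221;  8.3020·k + 5·ln C = 12.5582.
Δ = 14.4498·5 − (8.3020)² = 3.3255; k = (22.0221·5 − 8.3020·12.5582)/3.3255 = 1.75982, ln C = (14.4498·12.5582 − 8.3020·22.0221)/3.3255 = -0.41038, so C = exp(-0.41038) = 0.66340.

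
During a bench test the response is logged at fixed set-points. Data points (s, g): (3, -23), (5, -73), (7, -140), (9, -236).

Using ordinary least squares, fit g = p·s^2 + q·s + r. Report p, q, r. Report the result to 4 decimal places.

p = -2.8750, q = -0.8000, r = 4.6750

The normal system XᵀX·[p, q, r]ᵀ = Xᵀg is [[9668, 1224, 164]; [1224, 164, 24]; [164, 24, 4]]·[p, q, r]ᵀ = [-28008, -3538, -472]ᵀ.
Row-reducing yields p = -23/8, q = -4/5, r = 187/40.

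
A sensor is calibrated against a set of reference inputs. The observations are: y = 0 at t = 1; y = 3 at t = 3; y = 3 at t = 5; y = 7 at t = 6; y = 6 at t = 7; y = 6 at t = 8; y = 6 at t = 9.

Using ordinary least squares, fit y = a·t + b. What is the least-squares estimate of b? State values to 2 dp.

The normal system MᵀM·[a, b]ᵀ = Mᵀy is [[265, 39]; [39, 7]]·[a, b]ᵀ = [210, 31]ᵀ.
Determinant 265·7 − 39² = 334.
a = (210·7 − 39·31)/334 = 261/334; b = (265·31 − 39·210)/334 = 25/334.

b = 0.07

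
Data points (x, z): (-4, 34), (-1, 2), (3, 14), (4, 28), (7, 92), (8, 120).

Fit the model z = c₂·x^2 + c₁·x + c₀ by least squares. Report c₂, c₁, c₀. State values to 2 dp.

c₂ = 2.00, c₁ = -0.78, c₀ = -1.02

From the data, Σx^2·x^2 = 7091, Σx^2·x = 881, Σx^2 = 155, Σx·x = 155, Σx = 17, Σ1 = 6.
For Aᵀz: Σx^2·z = 13308, Σx·z = 1620, Σz = 290.
Inverting the 3×3 Gram matrix, [c₂, c₁, c₀]ᵀ = [33581/16820, -13191/16820, -148/145]ᵀ.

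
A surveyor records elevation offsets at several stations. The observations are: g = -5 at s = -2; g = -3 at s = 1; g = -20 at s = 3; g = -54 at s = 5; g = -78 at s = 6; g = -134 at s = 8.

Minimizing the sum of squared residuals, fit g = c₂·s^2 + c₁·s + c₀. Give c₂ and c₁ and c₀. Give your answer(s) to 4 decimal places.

c₂ = -1.9616, c₁ = -1.1582, c₀ = 0.4962

The normal equations are: 6115·c₂ + 873·c₁ + 139·c₀ = -12937;  873·c₂ + 139·c₁ + 21·c₀ = -1863;  139·c₂ + 21·c₁ + 6·c₀ = -294.
Inverting the 3×3 Gram matrix, [c₂, c₁, c₀]ᵀ = [-14796/7543, -8736/7543, 197/397]ᵀ.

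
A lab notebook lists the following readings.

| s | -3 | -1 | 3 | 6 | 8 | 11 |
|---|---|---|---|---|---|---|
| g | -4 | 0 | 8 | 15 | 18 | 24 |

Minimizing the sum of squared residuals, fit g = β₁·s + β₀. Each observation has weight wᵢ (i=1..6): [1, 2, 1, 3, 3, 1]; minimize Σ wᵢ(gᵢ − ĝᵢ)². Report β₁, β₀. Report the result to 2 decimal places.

β₁ = 2.02, β₀ = 2.18

With design matrix M, MᵀWM = [[441, 51]; [51, 11]] and MᵀWg = [1002, 127]ᵀ.
Δ = 441·11 − 51² = 2250.
β₁ = (1002·11 − 51·127)/2250 = 101/50; β₀ = (441·127 − 51·1002)/2250 = 109/50.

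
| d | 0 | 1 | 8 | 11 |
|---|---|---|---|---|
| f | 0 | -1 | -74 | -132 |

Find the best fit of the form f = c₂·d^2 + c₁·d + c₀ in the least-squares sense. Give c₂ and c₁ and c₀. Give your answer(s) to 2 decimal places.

c₂ = -0.93, c₁ = -1.85, c₀ = 0.79

Sums needed: Σd^2·d^2 = 18738, Σd^2·d = 1844, Σd^2 = 186, Σd·d = 186, Σd = 20, Σ1 = 4.
For Mᵀf: Σd^2·f = -20709, Σd·f = -2045, Σf = -207.
So MᵀM·[c₂, c₁, c₀]ᵀ = Mᵀf: [[18738, 1844, 186]; [1844, 186, 20]; [186, 20, 4]]·[c₂, c₁, c₀]ᵀ = [-20709, -2045, -207]ᵀ.
Solving the 3×3 system (Gaussian elimination) gives c₂ = -30041/32258, c₁ = -59571/32258, c₀ = 12705/16129.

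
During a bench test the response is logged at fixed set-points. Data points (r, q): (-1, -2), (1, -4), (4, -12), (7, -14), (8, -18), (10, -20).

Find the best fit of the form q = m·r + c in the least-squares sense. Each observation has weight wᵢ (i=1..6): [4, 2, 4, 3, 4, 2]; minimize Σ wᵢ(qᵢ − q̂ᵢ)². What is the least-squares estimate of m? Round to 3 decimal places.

The normal equations are: 673·m + 87·c = -1462;  87·m + 19·c = -218.
(Σwᵢ·r·r = 673, Σwᵢ·r = 87, Σwᵢ·1 = 19, Σwᵢ·r·q = -1462, Σwᵢ·q = -218.)
Determinant 673·19 − 87² = 5218.
m = ((-1462)·19 − 87·(-218))/5218 = -4406/2609; c = (673·(-218) − 87·(-1462))/5218 = -9760/2609.

m = -1.689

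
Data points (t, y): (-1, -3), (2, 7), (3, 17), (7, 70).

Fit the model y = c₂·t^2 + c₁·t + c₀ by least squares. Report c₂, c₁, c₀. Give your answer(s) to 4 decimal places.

The normal system AᵀA·[c₂, c₁, c₀]ᵀ = Aᵀy is [[2499, 377, 63]; [377, 63, 11]; [63, 11, 4]]·[c₂, c₁, c₀]ᵀ = [3608, 558, 91]ᵀ.
Solving the 3×3 system (Gaussian elimination) gives c₂ = 8519/7832, c₁ = 20597/7832, c₀ = -71/44.

c₂ = 1.0877, c₁ = 2.6299, c₀ = -1.6136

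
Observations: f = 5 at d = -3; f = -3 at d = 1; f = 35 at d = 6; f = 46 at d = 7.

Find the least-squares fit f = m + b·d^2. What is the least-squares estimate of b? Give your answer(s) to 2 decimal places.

The normal system MᵀM·[m, b]ᵀ = Mᵀf is [[4, 95]; [95, 3779]]·[m, b]ᵀ = [83, 3556]ᵀ.
Determinant 4·3779 − 95² = 6091.
m = (83·3779 − 95·3556)/6091 = -24163/6091; b = (4·3556 − 95·83)/6091 = 6339/6091.

b = 1.04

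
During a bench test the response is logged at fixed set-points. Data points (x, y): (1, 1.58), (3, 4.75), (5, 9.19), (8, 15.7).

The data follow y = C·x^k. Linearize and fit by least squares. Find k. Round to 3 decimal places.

k = 1.106

Let Y = ln y. Fitting Y = k·ln x + ln C by least squares:
Over the data: Σln x = 4.7875, Σ(ln x)² = 8.1213, Σln y = 6.9873, Σln x·ln y = 11.0078.
Normal system: [[8.1213, 4.7875]; [4.7875, 4]]·[k, ln C]ᵀ = [11.0078, 6.9873]ᵀ.
Δ = 8.1213·4 − (4.7875)² = 9.5652; k = (11.0078·4 − 4.7875·6.9873)/9.5652 = 1.10602, ln C = (8.1213·6.9873 − 4.7875·11.0078)/9.5652 = 0.42307.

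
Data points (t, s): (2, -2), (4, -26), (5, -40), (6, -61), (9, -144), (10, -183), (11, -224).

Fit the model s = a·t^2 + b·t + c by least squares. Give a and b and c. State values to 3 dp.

Normal-equation sums: Σt^2·t^2 = 33395, Σt^2·t = 3473, Σt^2 = 383, Σt·t = 383, Σt = 47, Σ1 = 7.
For Mᵀs: Σt^2·s = -60688, Σt·s = -6264, Σs = -680.
Solving the 3×3 system (Gaussian elimination) gives a = -91864/45849, b = 73324/45849, c = 26684/15283.

a = -2.004, b = 1.599, c = 1.746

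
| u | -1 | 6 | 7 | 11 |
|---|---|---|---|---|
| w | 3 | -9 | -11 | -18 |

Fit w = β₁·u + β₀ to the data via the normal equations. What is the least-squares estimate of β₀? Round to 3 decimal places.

The normal system MᵀM·[β₁, β₀]ᵀ = Mᵀw is [[207, 23]; [23, 4]]·[β₁, β₀]ᵀ = [-332, -35]ᵀ.
Determinant 207·4 − 23² = 299.
β₁ = ((-332)·4 − 23·(-35))/299 = -523/299; β₀ = (207·(-35) − 23·(-332))/299 = 17/13.

β₀ = 1.308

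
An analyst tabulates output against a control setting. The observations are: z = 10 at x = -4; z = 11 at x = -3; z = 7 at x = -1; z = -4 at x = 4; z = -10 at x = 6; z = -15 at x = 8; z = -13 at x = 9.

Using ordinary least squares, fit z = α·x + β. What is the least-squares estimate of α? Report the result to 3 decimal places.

α = -2.071

Normal-equation sums: Σx·x = 223, Σx = 19, Σ1 = 7.
And Σx·z = -393, Σz = -14.
So AᵀA·[α, β]ᵀ = Aᵀz: [[223, 19]; [19, 7]]·[α, β]ᵀ = [-393, -14]ᵀ.
Eliminating β: 7·(row 1) − 19·(row 2) gives 1200·α = 7·(-393) − 19·(-14) = -2485, so α = -497/240.
Then β = ((-14) − 19·(-497/240))/7 = 869/240.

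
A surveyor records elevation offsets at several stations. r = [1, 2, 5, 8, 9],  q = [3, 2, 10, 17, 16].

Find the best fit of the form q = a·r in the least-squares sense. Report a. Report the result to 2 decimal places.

The normal system XᵀX·[a]ᵀ = Xᵀq is [[175]]·[a]ᵀ = [337]ᵀ.
Hence a = 337 / 175 ≈ 1.92571.

a = 1.93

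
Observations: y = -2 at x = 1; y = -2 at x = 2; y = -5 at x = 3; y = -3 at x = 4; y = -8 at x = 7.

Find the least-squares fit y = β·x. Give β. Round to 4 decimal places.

β = -1.1266

MᵀM·[β]ᵀ = Mᵀy reads: 79·β = -89.
(Σx·x = 79, Σx·y = -89.)
Hence β = -89 / 79 ≈ -1.12658.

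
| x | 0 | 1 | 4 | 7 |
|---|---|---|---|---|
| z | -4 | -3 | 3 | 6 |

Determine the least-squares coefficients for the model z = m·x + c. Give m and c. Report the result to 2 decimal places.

m = 1.50, c = -4.00

Normal-equation sums: Σx·x = 66, Σx = 12, Σ1 = 4.
Right-hand side: Σx·z = 51, Σz = 2.
Normal equations: [[66, 12]; [12, 4]]·[m, c]ᵀ = [51, 2]ᵀ.
Determinant 66·4 − 12² = 120.
m = (51·4 − 12·2)/120 = 3/2; c = (66·2 − 12·51)/120 = -4.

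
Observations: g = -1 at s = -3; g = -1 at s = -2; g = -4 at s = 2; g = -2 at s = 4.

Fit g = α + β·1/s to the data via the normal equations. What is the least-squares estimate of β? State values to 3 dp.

β = -2.729

Compute the Gram sums: Σ1 = 4, Σ1/s = -1/12, Σ1/s·1/s = 97/144.
And Σg = -8, Σ1/s·g = -5/3.
AᵀA·[α, β]ᵀ = Aᵀg becomes [[4, -1/12]; [-1/12, 97/144]]·[α, β]ᵀ = [-8, -5/3]ᵀ.
Δ = 4·(97/144) − (-1/12)² = 43/16.
α = ((-8)·(97/144) − (-1/12)·(-5/3))/(43/16) = -796/387; β = (4·(-5/3) − (-1/12)·(-8))/(43/16) = -352/129.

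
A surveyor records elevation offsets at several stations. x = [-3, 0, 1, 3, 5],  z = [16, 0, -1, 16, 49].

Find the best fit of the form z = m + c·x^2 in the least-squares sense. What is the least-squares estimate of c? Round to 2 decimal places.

c = 2.02

Entries of MᵀM: Σ1 = 5, Σx^2 = 44, Σx^2·x^2 = 788.
Moment sums: Σz = 80, Σx^2·z = 1512.
So MᵀM·[m, c]ᵀ = Mᵀz: [[5, 44]; [44, 788]]·[m, c]ᵀ = [80, 1512]ᵀ.
Eliminating c: 788·(row 1) − 44·(row 2) gives 2004·m = 788·80 − 44·1512 = -3488, so m = -872/501.
Then c = (1512 − 44·(-872/501))/788 = 1010/501.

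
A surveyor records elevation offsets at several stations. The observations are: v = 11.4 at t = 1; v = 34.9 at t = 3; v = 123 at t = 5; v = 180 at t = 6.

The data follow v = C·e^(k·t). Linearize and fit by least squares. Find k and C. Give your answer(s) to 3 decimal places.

With ln vᵢ as the transformed response and tᵢ as the regressor:
AᵀA = [[71.0000, 15.0000]; [15.0000, 4]], rhs = [68.3097, 15.9912]ᵀ  (here Σt = 15.0000, Σ(t)² = 71.0000, Σln v = 15.9912, Σt·ln v = 68.3097).
Solving (det = 59.0000): k = 0.56560, ln C = 1.87682, so C = exp(1.87682) = 6.53267.

k = 0.566, C = 6.533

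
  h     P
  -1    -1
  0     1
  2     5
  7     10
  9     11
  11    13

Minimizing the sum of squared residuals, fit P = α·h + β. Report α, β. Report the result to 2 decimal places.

α = 1.13, β = 1.25

Compute the Gram sums: Σh·h = 256, Σh = 28, Σ1 = 6.
Right-hand side: Σh·P = 323, ΣP = 39.
So MᵀM·[α, β]ᵀ = MᵀP: [[256, 28]; [28, 6]]·[α, β]ᵀ = [323, 39]ᵀ.
det = 256·6 − 28² = 752.
α = (323·6 − 28·39)/752 = 9/8; β = (256·39 − 28·323)/752 = 5/4.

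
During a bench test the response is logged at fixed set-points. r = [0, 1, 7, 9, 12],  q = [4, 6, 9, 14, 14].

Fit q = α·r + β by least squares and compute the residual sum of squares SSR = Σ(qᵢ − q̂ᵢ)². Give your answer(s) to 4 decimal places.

The normal equations are: 275·α + 29·β = 363;  29·α + 5·β = 47.
Determinant 275·5 − 29² = 534.
α = (363·5 − 29·47)/534 = 226/267; β = (275·47 − 29·363)/534 = 1199/267.
Residuals: -131/267, 59/89, -126/89, 505/267, -173/267; SSR = 1784/267.

SSR = 6.6816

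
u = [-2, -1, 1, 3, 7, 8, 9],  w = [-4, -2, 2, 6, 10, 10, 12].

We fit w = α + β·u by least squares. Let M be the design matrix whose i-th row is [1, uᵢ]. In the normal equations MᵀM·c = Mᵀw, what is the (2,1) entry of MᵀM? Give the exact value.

Row 2 ↔ basis u, column 1 ↔ basis 1, so (MᵀM)_{2,1} = Σᵢ u = (-2)·(1) + (-1)·(1) + (1)·(1) + (3)·(1) + (7)·(1) + (8)·(1) + (9)·(1) = 25.

25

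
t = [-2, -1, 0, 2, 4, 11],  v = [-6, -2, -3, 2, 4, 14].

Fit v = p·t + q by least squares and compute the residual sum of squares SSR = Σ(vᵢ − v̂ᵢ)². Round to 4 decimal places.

From the data, Σt·t = 146, Σt = 14, Σ1 = 6.
For Aᵀv: Σt·v = 188, Σv = 9.
AᵀA·[p, q]ᵀ = Aᵀv becomes [[146, 14]; [14, 6]]·[p, q]ᵀ = [188, 9]ᵀ.
Δ = 146·6 − 14² = 680.
p = (188·6 − 14·9)/680 = 501/340; q = (146·9 − 14·188)/680 = -659/340.
Residuals: -379/340, 24/17, -361/340, 337/340, 3/68, -23/85; SSR = 1843/340.

SSR = 5.4206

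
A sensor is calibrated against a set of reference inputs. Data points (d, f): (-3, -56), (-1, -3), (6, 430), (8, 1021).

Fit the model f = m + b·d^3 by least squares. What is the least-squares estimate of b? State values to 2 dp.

b = 2.00

With design matrix M, MᵀM = [[4, 700]; [700, 309530]] and Mᵀf = [1392, 617147]ᵀ.
Determinant 4·309530 − 700² = 748120.
m = (1392·309530 − 700·617147)/748120 = -56857/37406; b = (4·617147 − 700·1392)/748120 = 373547/187030.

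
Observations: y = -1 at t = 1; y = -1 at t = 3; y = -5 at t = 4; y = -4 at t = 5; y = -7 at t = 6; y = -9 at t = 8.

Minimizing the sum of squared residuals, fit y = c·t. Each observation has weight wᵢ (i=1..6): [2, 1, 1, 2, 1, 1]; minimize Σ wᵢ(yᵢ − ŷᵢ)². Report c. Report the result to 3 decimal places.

c = -1.011

The normal equations are: 177·c = -179.
(Σwᵢ·t·t = 177, Σwᵢ·t·y = -179.)
c = (-179)/177 = -1.0113.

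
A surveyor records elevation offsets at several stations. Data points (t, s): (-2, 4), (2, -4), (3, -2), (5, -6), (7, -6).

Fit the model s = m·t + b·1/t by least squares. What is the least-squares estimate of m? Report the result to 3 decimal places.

Forming AᵀA = [[91, 5]; [5, 14807/22050]] and Aᵀs = [-94, -706/105]ᵀ gives AᵀA·[m, b]ᵀ = Aᵀs.
Eliminating b: (14807/22050)·(row 1) − 5·(row 2) gives (113741/3150)·m = (14807/22050)·(-94) − 5·(-706/105) = -325279/11025, so m = -650558/796187.
Then b = ((-706/105) − 5·(-650558/796187))/(14807/22050) = -446880/113741.

m = -0.817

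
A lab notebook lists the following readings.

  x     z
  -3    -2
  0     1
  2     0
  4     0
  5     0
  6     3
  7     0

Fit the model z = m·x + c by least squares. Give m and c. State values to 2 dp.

m = 0.24, c = -0.42

With design matrix A, AᵀA = [[139, 21]; [21, 7]] and Aᵀz = [24, 2]ᵀ.
Eliminating c: 7·(row 1) − 21·(row 2) gives 532·m = 7·24 − 21·2 = 126, so m = 9/38.
Then c = (2 − 21·(9/38))/7 = -113/266.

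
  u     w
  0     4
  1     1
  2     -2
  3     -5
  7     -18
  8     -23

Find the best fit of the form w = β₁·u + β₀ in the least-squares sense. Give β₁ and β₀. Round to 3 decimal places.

β₁ = -3.318, β₀ = 4.445

Sums needed: Σu·u = 127, Σu = 21, Σ1 = 6.
And Σu·w = -328, Σw = -43.
Eliminating β₀: 6·(row 1) − 21·(row 2) gives 321·β₁ = 6·(-328) − 21·(-43) = -1065, so β₁ = -355/107.
Then β₀ = ((-43) − 21·(-355/107))/6 = 1427/321.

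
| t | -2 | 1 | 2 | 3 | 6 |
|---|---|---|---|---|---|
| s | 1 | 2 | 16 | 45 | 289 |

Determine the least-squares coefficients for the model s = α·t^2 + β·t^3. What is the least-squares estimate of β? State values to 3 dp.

Forming XᵀX = [[1410, 8020]; [8020, 47514]] and Xᵀs = [10879, 63761]ᵀ gives XᵀX·[α, β]ᵀ = Xᵀs.
Δ = 1410·47514 − 8020² = 2674340.
α = (10879·47514 − 8020·63761)/2674340 = 2770793/1337170; β = (1410·63761 − 8020·10879)/2674340 = 265343/267434.

β = 0.992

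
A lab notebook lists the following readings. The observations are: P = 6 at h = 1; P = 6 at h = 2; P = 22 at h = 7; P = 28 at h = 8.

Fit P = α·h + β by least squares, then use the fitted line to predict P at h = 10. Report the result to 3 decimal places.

P̂ = 32.892

Compute the Gram sums: Σh·h = 118, Σh = 18, Σ1 = 4.
Right-hand side: Σh·P = 396, ΣP = 62.
So XᵀX·[α, β]ᵀ = XᵀP: [[118, 18]; [18, 4]]·[α, β]ᵀ = [396, 62]ᵀ.
det = 118·4 − 18² = 148.
α = (396·4 − 18·62)/148 = 117/37; β = (118·62 − 18·396)/148 = 47/37.
At h = 10: P̂ = (117/37)·(10) + (47/37)·(1) = 1217/37.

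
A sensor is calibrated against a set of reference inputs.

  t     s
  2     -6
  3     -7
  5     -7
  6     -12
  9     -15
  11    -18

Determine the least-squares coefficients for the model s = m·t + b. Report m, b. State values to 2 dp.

Entries of MᵀM: Σt·t = 276, Σt = 36, Σ1 = 6.
For Mᵀs: Σt·s = -473, Σs = -65.
Determinant 276·6 − 36² = 360.
m = ((-473)·6 − 36·(-65))/360 = -83/60; b = (276·(-65) − 36·(-473))/360 = -38/15.

m = -1.38, b = -2.53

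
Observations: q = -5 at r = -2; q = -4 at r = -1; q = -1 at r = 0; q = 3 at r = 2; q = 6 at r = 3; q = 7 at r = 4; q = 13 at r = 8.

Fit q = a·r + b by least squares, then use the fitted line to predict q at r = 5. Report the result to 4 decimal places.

Normal-equation sums: Σr·r = 98, Σr = 14, Σ1 = 7.
Right-hand side: Σr·q = 170, Σq = 19.
Normal equations: [[98, 14]; [14, 7]]·[a, b]ᵀ = [170, 19]ᵀ.
Δ = 98·7 − 14² = 490.
a = (170·7 − 14·19)/490 = 66/35; b = (98·19 − 14·170)/490 = -37/35.
At r = 5: q̂ = (66/35)·(5) + (-37/35)·(1) = 293/35.

q̂ = 8.3714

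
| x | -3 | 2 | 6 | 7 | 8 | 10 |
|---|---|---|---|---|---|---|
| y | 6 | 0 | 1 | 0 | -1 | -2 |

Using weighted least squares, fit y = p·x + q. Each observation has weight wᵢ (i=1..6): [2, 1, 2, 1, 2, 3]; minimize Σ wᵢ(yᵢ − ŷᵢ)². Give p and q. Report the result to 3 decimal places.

p = -0.573, q = 3.721

Setting ∂/∂p … = 0 gives: 571·p + 61·q = -100;  61·p + 11·q = 6.
Determinant 571·11 − 61² = 2560.
p = ((-100)·11 − 61·6)/2560 = -733/1280; q = (571·6 − 61·(-100))/2560 = 4763/1280.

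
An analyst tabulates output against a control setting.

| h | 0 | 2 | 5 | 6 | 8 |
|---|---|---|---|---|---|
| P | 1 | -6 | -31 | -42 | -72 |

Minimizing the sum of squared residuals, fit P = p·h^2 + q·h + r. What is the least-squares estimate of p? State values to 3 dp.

The normal equations are: 6033·p + 861·q + 129·r = -6919;  861·p + 129·q + 21·r = -995;  129·p + 21·q + 5·r = -150.
Inverting the 3×3 Gram matrix, [p, q, r]ᵀ = [-137/147, -139/84, 195/196]ᵀ.

p = -0.932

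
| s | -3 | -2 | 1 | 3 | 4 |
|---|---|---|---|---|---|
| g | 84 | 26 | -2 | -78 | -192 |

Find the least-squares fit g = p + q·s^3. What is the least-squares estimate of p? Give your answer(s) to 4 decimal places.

p = 2.0698

Forming XᵀX = [[5, 57]; [57, 5619]] and Xᵀg = [-162, -16872]ᵀ gives XᵀX·[p, q]ᵀ = Xᵀg.
Determinant 5·5619 − 57² = 24846.
p = ((-162)·5619 − 57·(-16872))/24846 = 8571/4141; q = (5·(-16872) − 57·(-162))/24846 = -12521/4141.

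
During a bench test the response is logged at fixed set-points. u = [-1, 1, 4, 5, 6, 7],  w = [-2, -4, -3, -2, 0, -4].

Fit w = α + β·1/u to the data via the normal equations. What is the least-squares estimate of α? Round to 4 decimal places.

Entries of MᵀM: Σ1 = 6, Σ1/u = 319/420, Σ1/u·1/u = 379381/176400.
Moment sums: Σw = -15, Σ1/u·w = -521/140.
So MᵀM·[α, β]ᵀ = Mᵀw: [[6, 319/420]; [319/420, 379381/176400]]·[α, β]ᵀ = [-15, -521/140]ᵀ.
Eliminating β: (379381/176400)·(row 1) − (319/420)·(row 2) gives (86981/7056)·α = (379381/176400)·(-15) − (319/420)·(-521/140) = -288451/9800, so α = -5192118/2174525.
Then β = ((-521/140) − (319/420)·(-5192118/2174525))/(379381/176400) = -385812/434905.

α = -2.3877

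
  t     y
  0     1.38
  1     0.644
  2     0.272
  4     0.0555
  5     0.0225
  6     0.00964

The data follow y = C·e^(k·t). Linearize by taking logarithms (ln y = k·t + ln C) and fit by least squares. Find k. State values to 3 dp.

k = -0.828

Linearized form: ln y = k·t + ln C. From the 6 transformed points,
Σt = 18.0000, Σ(t)² = 82.0000, Σln y = -12.7474, Σt·ln y = -61.4317.
Equations: 82.0000·k + 18.0000·ln C = -61.4317;  18.0000·k + 6·ln C = -12.7474.
Δ = 82.0000·6 − (18.0000)² = 168.0000; k = (-61.4317·6 − 18.0000·-12.7474)/168.0000 = -0.82820, ln C = (82.0000·-12.7474 − 18.0000·-61.4317)/168.0000 = 0.36003.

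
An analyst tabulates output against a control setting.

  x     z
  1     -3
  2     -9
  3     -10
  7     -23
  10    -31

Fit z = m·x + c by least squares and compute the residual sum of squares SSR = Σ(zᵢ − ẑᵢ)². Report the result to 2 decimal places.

SSR = 5.19

Entries of AᵀA: Σx·x = 163, Σx = 23, Σ1 = 5.
And Σx·z = -522, Σz = -76.
Normal equations: [[163, 23]; [23, 5]]·[m, c]ᵀ = [-522, -76]ᵀ.
Determinant 163·5 − 23² = 286.
m = ((-522)·5 − 23·(-76))/286 = -431/143; c = (163·(-76) − 23·(-522))/286 = -191/143.
Residuals: 193/143, -18/11, 54/143, -81/143, 68/143; SSR = 742/143.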